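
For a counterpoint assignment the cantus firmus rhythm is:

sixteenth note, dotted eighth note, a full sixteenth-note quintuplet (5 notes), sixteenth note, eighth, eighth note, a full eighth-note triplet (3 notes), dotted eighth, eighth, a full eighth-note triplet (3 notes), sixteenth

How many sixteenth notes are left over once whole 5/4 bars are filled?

One bar of 5/4 = 20 sixteenth notes.
Working in sixteenth notes: sixteenth note = 1; dotted eighth note = 3; a full sixteenth-note quintuplet (5 notes) (five quintuplet sixteenths span one quarter) = 4; sixteenth note = 1; eighth = 2; eighth note = 2; a full eighth-note triplet (3 notes) (three triplet eighths span one quarter) = 4; dotted eighth = 3; eighth = 2; a full eighth-note triplet (3 notes) (three triplet eighths span one quarter) = 4; sixteenth = 1.
Altogether 1 + 3 + 4 + 1 + 2 + 2 + 4 + 3 + 2 + 4 + 1 = 27.
27 ÷ 20 = 1 complete bar with 7 sixteenth notes remaining.

7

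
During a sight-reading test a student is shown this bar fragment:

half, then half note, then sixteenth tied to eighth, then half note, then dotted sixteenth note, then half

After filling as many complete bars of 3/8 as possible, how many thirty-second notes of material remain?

One bar of 3/8 = 12 thirty-second notes.
Express everything in thirty-second notes: half = 16; half note = 16; sixteenth tied to eighth (sixteenth + eighth) = 6; half note = 16; dotted sixteenth note = 3; half = 16.
Adding: 16 + 16 + 6 + 16 + 3 + 16 = 73.
73 ÷ 12 = 6 complete bars with 1 thirty-second note remaining.

1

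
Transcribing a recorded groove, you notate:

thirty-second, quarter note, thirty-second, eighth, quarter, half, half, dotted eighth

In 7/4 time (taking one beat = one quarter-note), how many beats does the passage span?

One quarter-note beat = 8 thirty-second notes.
Convert each value to thirty-second notes: thirty-second = 1; quarter note = 8; thirty-second = 1; eighth = 4; quarter = 8; half = 16; half = 16; dotted eighth = 6.
Altogether 1 + 8 + 1 + 4 + 8 + 16 + 16 + 6 = 60.
60 ÷ 8 = 7.5 beats.

7.5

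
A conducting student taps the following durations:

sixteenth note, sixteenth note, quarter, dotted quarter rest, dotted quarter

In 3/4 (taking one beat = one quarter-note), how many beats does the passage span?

4.5

One quarter-note beat = 4 sixteenth notes.
In sixteenth notes: sixteenth note = 1; sixteenth note = 1; quarter = 4; dotted quarter rest = 6; dotted quarter = 6.
Sum: 1 + 1 + 4 + 6 + 6 = 18.
18 ÷ 4 = 4.5 beats.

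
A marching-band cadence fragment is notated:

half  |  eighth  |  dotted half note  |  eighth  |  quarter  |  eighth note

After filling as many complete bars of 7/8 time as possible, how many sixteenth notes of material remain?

2

One bar of 7/8 = 7 eighth notes.
Each duration in eighth notes: half = 4; eighth = 1; dotted half note = 6; eighth = 1; quarter = 2; eighth note = 1.
Adding: 4 + 1 + 6 + 1 + 2 + 1 = 15.
15 ÷ 7 = 2 complete bars with 1 eighth note remaining = 2 sixteenth notes.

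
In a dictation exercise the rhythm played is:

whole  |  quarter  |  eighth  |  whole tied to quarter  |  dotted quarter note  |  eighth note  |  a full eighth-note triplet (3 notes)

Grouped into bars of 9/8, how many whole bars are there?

3

One bar of 9/8 = 9 eighth notes.
Convert each value to eighth notes: whole = 8; quarter = 2; eighth = 1; whole tied to quarter (whole + quarter) = 10; dotted quarter note = 3; eighth note = 1; a full eighth-note triplet (3 notes) (three triplet eighths span one quarter) = 2.
Sum: 8 + 2 + 1 + 10 + 3 + 1 + 2 = 27.
27 ÷ 9 = 3 complete bars with 0 left over.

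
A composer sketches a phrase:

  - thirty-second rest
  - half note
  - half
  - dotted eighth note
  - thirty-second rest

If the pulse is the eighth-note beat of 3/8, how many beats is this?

10

One eighth-note beat = 4 thirty-second notes.
Express everything in thirty-second notes: thirty-second rest = 1; half note = 16; half = 16; dotted eighth note = 6; thirty-second rest = 1.
Altogether 1 + 16 + 16 + 6 + 1 = 40.
40 ÷ 4 = 10 beats.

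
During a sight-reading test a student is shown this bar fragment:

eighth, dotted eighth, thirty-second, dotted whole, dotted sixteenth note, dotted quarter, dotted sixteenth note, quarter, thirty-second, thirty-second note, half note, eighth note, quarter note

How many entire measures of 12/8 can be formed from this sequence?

One bar of 12/8 = 48 thirty-second notes.
Convert each value to thirty-second notes: eighth = 4; dotted eighth = 6; thirty-second = 1; dotted whole = 48; dotted sixteenth note = 3; dotted quarter = 12; dotted sixteenth note = 3; quarter = 8; thirty-second = 1; thirty-second note = 1; half note = 16; eighth note = 4; quarter note = 8.
Sum: 4 + 6 + 1 + 48 + 3 + 12 + 3 + 8 + 1 + 1 + 16 + 4 + 8 = 115.
115 ÷ 48 = 2 complete bars with 19 left over.

2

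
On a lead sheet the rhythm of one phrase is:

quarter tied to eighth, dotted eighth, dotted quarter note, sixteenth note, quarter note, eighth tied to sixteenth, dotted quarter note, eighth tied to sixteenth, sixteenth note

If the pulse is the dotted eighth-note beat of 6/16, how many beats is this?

One dotted eighth-note beat = 3 sixteenth notes.
In sixteenth notes: quarter tied to eighth (quarter + eighth) = 6; dotted eighth = 3; dotted quarter note = 6; sixteenth note = 1; quarter note = 4; eighth tied to sixteenth (eighth + sixteenth) = 3; dotted quarter note = 6; eighth tied to sixteenth (eighth + sixteenth) = 3; sixteenth note = 1.
Sum: 6 + 3 + 6 + 1 + 4 + 3 + 6 + 3 + 1 = 33.
33 ÷ 3 = 11 beats.

11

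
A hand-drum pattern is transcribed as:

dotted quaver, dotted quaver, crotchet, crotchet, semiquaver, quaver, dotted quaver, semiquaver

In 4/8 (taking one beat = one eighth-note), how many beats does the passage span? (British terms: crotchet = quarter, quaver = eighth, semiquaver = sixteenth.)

One eighth-note beat = 2 sixteenth notes.
Working in sixteenth notes: dotted quaver = 3; dotted quaver = 3; crotchet = 4; crotchet = 4; semiquaver = 1; quaver = 2; dotted quaver = 3; semiquaver = 1.
Total: 3 + 3 + 4 + 4 + 1 + 2 + 3 + 1 = 21.
21 ÷ 2 = 10.5 beats.

10.5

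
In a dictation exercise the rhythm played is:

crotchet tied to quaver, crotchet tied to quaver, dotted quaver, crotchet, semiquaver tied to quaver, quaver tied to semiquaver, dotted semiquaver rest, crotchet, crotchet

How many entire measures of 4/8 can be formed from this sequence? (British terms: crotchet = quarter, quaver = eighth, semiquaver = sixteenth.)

One bar of 4/8 = 16 thirty-second notes.
Convert each value to thirty-second notes: crotchet tied to quaver (crotchet + quaver) = 12; crotchet tied to quaver (crotchet + quaver) = 12; dotted quaver = 6; crotchet = 8; semiquaver tied to quaver (semiquaver + quaver) = 6; quaver tied to semiquaver (quaver + semiquaver) = 6; dotted semiquaver rest = 3; crotchet = 8; crotchet = 8.
Adding: 12 + 12 + 6 + 8 + 6 + 6 + 3 + 8 + 8 = 69.
69 ÷ 16 = 4 complete bars with 5 left over.

4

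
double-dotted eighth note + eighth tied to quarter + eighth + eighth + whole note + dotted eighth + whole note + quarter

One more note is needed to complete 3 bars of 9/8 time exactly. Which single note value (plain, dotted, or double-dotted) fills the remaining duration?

3 bars of 9/8 = 108 thirty-second notes.
Each duration in thirty-second notes: double-dotted eighth note = 7; eighth tied to quarter (eighth + quarter) = 12; eighth = 4; eighth = 4; whole note = 32; dotted eighth = 6; whole note = 32; quarter = 8.
Sum: 7 + 12 + 4 + 4 + 32 + 6 + 32 + 8 = 105.
Remaining: 108 − 105 = 3 thirty-second notes, which is a dotted sixteenth note.

dotted sixteenth note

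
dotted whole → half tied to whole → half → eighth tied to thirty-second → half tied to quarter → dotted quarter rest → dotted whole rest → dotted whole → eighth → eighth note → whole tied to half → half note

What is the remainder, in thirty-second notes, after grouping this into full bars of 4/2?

1

One bar of 4/2 = 64 thirty-second notes.
Express everything in thirty-second notes: dotted whole = 48; half tied to whole (half + whole) = 48; half = 16; eighth tied to thirty-second (eighth + thirty-second) = 5; half tied to quarter (half + quarter) = 24; dotted quarter rest = 12; dotted whole rest = 48; dotted whole = 48; eighth = 4; eighth note = 4; whole tied to half (whole + half) = 48; half note = 16.
Adding: 48 + 48 + 16 + 5 + 24 + 12 + 48 + 48 + 4 + 4 + 48 + 16 = 321.
321 ÷ 64 = 5 complete bars with 1 thirty-second note remaining.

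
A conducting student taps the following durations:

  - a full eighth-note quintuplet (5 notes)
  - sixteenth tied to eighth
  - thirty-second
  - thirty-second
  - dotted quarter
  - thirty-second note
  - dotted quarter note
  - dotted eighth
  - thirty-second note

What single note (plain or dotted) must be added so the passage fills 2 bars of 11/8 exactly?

whole note

2 bars of 11/8 = 88 thirty-second notes.
Convert each value to thirty-second notes: a full eighth-note quintuplet (5 notes) (five quintuplet eighths span one half) = 16; sixteenth tied to eighth (sixteenth + eighth) = 6; thirty-second = 1; thirty-second = 1; dotted quarter = 12; thirty-second note = 1; dotted quarter note = 12; dotted eighth = 6; thirty-second note = 1.
Sum: 16 + 6 + 1 + 1 + 12 + 1 + 12 + 6 + 1 = 56.
Remaining: 88 − 56 = 32 thirty-second notes, which is a whole note.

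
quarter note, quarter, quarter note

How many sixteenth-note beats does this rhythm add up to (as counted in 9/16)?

12

One sixteenth-note beat = 2 thirty-second notes.
Working in thirty-second notes: quarter note = 8; quarter = 8; quarter note = 8.
Altogether 8 + 8 + 8 = 24.
24 ÷ 2 = 12 beats.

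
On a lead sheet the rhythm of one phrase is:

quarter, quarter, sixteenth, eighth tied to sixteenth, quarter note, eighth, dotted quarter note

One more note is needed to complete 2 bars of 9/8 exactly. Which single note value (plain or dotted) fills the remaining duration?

dotted half note

2 bars of 9/8 = 36 sixteenth notes.
Each duration in sixteenth notes: quarter = 4; quarter = 4; sixteenth = 1; eighth tied to sixteenth (eighth + sixteenth) = 3; quarter note = 4; eighth = 2; dotted quarter note = 6.
Adding: 4 + 4 + 1 + 3 + 4 + 2 + 6 = 24.
Remaining: 36 − 24 = 12 sixteenth notes, which is a dotted half note.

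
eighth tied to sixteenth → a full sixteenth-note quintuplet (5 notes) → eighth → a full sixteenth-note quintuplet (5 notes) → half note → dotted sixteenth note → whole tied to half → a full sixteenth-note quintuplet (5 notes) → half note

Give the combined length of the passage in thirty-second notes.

Each duration in thirty-second notes: eighth tied to sixteenth (eighth + sixteenth) = 6; a full sixteenth-note quintuplet (5 notes) (five quintuplet sixteenths span one quarter) = 8; eighth = 4; a full sixteenth-note quintuplet (5 notes) (five quintuplet sixteenths span one quarter) = 8; half note = 16; dotted sixteenth note = 3; whole tied to half (whole + half) = 48; a full sixteenth-note quintuplet (5 notes) (five quintuplet sixteenths span one quarter) = 8; half note = 16.
Sum: 6 + 8 + 4 + 8 + 16 + 3 + 48 + 8 + 16 = 117 thirty-second notes.

117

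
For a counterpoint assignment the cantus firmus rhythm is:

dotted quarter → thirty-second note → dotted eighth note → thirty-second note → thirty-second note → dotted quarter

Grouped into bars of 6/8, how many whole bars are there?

One bar of 6/8 = 24 thirty-second notes.
Express everything in thirty-second notes: dotted quarter = 12; thirty-second note = 1; dotted eighth note = 6; thirty-second note = 1; thirty-second note = 1; dotted quarter = 12.
Adding: 12 + 1 + 6 + 1 + 1 + 12 = 33.
33 ÷ 24 = 1 complete bar with 9 left over.

1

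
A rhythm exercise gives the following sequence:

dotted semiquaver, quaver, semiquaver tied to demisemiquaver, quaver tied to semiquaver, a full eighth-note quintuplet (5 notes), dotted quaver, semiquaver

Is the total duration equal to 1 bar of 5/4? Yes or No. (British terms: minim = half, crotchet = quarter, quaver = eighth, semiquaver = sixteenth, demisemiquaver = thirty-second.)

Yes

One bar of 5/4 = 40 thirty-second notes.
Working in thirty-second notes: dotted semiquaver = 3; quaver = 4; semiquaver tied to demisemiquaver (semiquaver + demisemiquaver) = 3; quaver tied to semiquaver (quaver + semiquaver) = 6; a full eighth-note quintuplet (5 notes) (five quintuplet eighths span one half) = 16; dotted quaver = 6; semiquaver = 2.
Total: 3 + 4 + 3 + 6 + 16 + 6 + 2 = 40.
40 equals 40, so the answer is Yes.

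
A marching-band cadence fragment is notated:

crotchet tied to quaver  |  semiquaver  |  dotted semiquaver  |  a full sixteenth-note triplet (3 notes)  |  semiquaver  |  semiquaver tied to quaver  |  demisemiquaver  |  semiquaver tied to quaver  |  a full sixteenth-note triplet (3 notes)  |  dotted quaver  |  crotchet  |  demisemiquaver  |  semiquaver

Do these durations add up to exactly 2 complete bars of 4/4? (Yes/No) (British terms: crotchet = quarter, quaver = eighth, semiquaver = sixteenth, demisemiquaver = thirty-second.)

One bar of 4/4 = 32 thirty-second notes, so 2 bars = 64.
In thirty-second notes: crotchet tied to quaver (crotchet + quaver) = 12; semiquaver = 2; dotted semiquaver = 3; a full sixteenth-note triplet (3 notes) (three triplet sixteenths span one eighth) = 4; semiquaver = 2; semiquaver tied to quaver (semiquaver + quaver) = 6; demisemiquaver = 1; semiquaver tied to quaver (semiquaver + quaver) = 6; a full sixteenth-note triplet (3 notes) (three triplet sixteenths span one eighth) = 4; dotted quaver = 6; crotchet = 8; demisemiquaver = 1; semiquaver = 2.
Total: 12 + 2 + 3 + 4 + 2 + 6 + 1 + 6 + 4 + 6 + 8 + 1 + 2 = 57.
57 falls short of 64, so the answer is No.

No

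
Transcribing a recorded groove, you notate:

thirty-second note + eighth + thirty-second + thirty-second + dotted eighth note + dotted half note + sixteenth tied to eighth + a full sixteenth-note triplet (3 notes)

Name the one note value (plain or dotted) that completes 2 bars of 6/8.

2 bars of 6/8 = 48 thirty-second notes.
Convert each value to thirty-second notes: thirty-second note = 1; eighth = 4; thirty-second = 1; thirty-second = 1; dotted eighth note = 6; dotted half note = 24; sixteenth tied to eighth (sixteenth + eighth) = 6; a full sixteenth-note triplet (3 notes) (three triplet sixteenths span one eighth) = 4.
Adding: 1 + 4 + 1 + 1 + 6 + 24 + 6 + 4 = 47.
Remaining: 48 − 47 = 1 thirty-second note, which is a thirty-second note.

thirty-second note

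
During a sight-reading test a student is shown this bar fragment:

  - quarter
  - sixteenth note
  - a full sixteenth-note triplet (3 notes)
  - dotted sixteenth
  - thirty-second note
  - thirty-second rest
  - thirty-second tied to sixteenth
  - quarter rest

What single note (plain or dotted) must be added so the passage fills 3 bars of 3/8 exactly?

dotted eighth note

3 bars of 3/8 = 36 thirty-second notes.
Express everything in thirty-second notes: quarter = 8; sixteenth note = 2; a full sixteenth-note triplet (3 notes) (three triplet sixteenths span one eighth) = 4; dotted sixteenth = 3; thirty-second note = 1; thirty-second rest = 1; thirty-second tied to sixteenth (thirty-second + sixteenth) = 3; quarter rest = 8.
Total: 8 + 2 + 4 + 3 + 1 + 1 + 3 + 8 = 30.
Remaining: 36 − 30 = 6 thirty-second notes, which is a dotted eighth note.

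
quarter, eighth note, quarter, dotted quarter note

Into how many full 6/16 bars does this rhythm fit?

One bar of 6/16 = 3 eighth notes.
Working in eighth notes: quarter = 2; eighth note = 1; quarter = 2; dotted quarter note = 3.
Sum: 2 + 1 + 2 + 3 = 8.
8 ÷ 3 = 2 complete bars with 2 left over.

2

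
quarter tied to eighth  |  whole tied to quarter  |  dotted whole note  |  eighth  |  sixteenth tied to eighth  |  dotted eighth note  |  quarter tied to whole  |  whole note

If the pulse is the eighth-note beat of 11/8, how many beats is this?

47

One eighth-note beat = 2 sixteenth notes.
Convert each value to sixteenth notes: quarter tied to eighth (quarter + eighth) = 6; whole tied to quarter (whole + quarter) = 20; dotted whole note = 24; eighth = 2; sixteenth tied to eighth (sixteenth + eighth) = 3; dotted eighth note = 3; quarter tied to whole (quarter + whole) = 20; whole note = 16.
Adding: 6 + 20 + 24 + 2 + 3 + 3 + 20 + 16 = 94.
94 ÷ 2 = 47 beats.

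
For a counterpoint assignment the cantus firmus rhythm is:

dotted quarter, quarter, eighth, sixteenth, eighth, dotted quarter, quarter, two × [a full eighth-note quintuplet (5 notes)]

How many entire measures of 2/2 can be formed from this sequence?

2

One bar of 2/2 = 16 sixteenth notes.
In sixteenth notes: dotted quarter = 6; quarter = 4; eighth = 2; sixteenth = 1; eighth = 2; dotted quarter = 6; quarter = 4; a full eighth-note quintuplet (5 notes) (five quintuplet eighths span one half) = 8; a full eighth-note quintuplet (5 notes) (five quintuplet eighths span one half) = 8.
Total: 6 + 4 + 2 + 1 + 2 + 6 + 4 + 8 + 8 = 41.
41 ÷ 16 = 2 complete bars with 9 left over.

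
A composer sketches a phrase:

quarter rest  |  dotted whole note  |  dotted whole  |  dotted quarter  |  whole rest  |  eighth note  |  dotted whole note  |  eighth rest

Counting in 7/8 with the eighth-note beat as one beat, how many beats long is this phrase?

51

One eighth-note beat = 2 sixteenth notes.
Express everything in sixteenth notes: quarter rest = 4; dotted whole note = 24; dotted whole = 24; dotted quarter = 6; whole rest = 16; eighth note = 2; dotted whole note = 24; eighth rest = 2.
Sum: 4 + 24 + 24 + 6 + 16 + 2 + 24 + 2 = 102.
102 ÷ 2 = 51 beats.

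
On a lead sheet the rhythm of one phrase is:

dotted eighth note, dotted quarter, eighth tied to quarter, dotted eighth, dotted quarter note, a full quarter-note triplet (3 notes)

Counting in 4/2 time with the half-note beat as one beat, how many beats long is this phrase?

4

One half-note beat = 8 sixteenth notes.
Convert each value to sixteenth notes: dotted eighth note = 3; dotted quarter = 6; eighth tied to quarter (eighth + quarter) = 6; dotted eighth = 3; dotted quarter note = 6; a full quarter-note triplet (3 notes) (three triplet quarters span one half) = 8.
Altogether 3 + 6 + 6 + 3 + 6 + 8 = 32.
32 ÷ 8 = 4 beats.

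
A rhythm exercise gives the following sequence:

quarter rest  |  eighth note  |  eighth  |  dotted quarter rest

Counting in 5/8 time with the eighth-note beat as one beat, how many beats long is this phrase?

One eighth-note beat = 2 sixteenth notes.
Express everything in sixteenth notes: quarter rest = 4; eighth note = 2; eighth = 2; dotted quarter rest = 6.
Sum: 4 + 2 + 2 + 6 = 14.
14 ÷ 2 = 7 beats.

7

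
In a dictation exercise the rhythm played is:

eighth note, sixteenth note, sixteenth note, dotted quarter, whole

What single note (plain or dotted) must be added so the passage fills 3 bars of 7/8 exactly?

whole note

3 bars of 7/8 = 42 sixteenth notes.
Convert each value to sixteenth notes: eighth note = 2; sixteenth note = 1; sixteenth note = 1; dotted quarter = 6; whole = 16.
Altogether 2 + 1 + 1 + 6 + 16 = 26.
Remaining: 42 − 26 = 16 sixteenth notes, which is a whole note.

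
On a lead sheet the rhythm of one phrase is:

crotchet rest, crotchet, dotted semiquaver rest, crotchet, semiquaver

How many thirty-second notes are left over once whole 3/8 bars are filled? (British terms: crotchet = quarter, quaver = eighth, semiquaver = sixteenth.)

5

One bar of 3/8 = 12 thirty-second notes.
In thirty-second notes: crotchet rest = 8; crotchet = 8; dotted semiquaver rest = 3; crotchet = 8; semiquaver = 2.
Sum: 8 + 8 + 3 + 8 + 2 = 29.
29 ÷ 12 = 2 complete bars with 5 thirty-second notes remaining.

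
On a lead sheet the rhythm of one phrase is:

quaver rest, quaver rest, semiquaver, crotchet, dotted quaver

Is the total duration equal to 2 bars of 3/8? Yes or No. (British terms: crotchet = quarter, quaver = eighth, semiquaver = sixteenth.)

Yes

One bar of 3/8 = 6 sixteenth notes, so 2 bars = 12.
Each duration in sixteenth notes: quaver rest = 2; quaver rest = 2; semiquaver = 1; crotchet = 4; dotted quaver = 3.
Altogether 2 + 2 + 1 + 4 + 3 = 12.
12 equals 12, so the answer is Yes.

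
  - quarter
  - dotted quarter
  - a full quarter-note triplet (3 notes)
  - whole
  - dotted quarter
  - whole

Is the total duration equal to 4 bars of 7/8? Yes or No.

Yes

One bar of 7/8 = 7 eighth notes, so 4 bars = 28.
Working in eighth notes: quarter = 2; dotted quarter = 3; a full quarter-note triplet (3 notes) (three triplet quarters span one half) = 4; whole = 8; dotted quarter = 3; whole = 8.
Adding: 2 + 3 + 4 + 8 + 3 + 8 = 28.
28 equals 28, so the answer is Yes.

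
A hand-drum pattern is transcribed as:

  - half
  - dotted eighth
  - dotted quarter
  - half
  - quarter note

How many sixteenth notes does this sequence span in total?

Express everything in sixteenth notes: half = 8; dotted eighth = 3; dotted quarter = 6; half = 8; quarter note = 4.
Altogether 8 + 3 + 6 + 8 + 4 = 29 sixteenth notes.

29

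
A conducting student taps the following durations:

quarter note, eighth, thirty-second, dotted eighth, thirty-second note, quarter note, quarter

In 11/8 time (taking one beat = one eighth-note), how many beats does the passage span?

9

One eighth-note beat = 4 thirty-second notes.
Each duration in thirty-second notes: quarter note = 8; eighth = 4; thirty-second = 1; dotted eighth = 6; thirty-second note = 1; quarter note = 8; quarter = 8.
Total: 8 + 4 + 1 + 6 + 1 + 8 + 8 = 36.
36 ÷ 4 = 9 beats.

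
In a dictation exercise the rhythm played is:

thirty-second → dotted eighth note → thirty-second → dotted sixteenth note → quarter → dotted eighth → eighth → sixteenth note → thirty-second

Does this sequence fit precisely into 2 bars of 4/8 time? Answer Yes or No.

Yes

One bar of 4/8 = 16 thirty-second notes, so 2 bars = 32.
Working in thirty-second notes: thirty-second = 1; dotted eighth note = 6; thirty-second = 1; dotted sixteenth note = 3; quarter = 8; dotted eighth = 6; eighth = 4; sixteenth note = 2; thirty-second = 1.
Adding: 1 + 6 + 1 + 3 + 8 + 6 + 4 + 2 + 1 = 32.
32 equals 32, so the answer is Yes.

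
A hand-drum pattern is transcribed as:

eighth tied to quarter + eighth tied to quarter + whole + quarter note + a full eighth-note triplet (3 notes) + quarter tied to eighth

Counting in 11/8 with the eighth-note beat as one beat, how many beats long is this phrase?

21

One eighth-note beat = 2 sixteenth notes.
In sixteenth notes: eighth tied to quarter (eighth + quarter) = 6; eighth tied to quarter (eighth + quarter) = 6; whole = 16; quarter note = 4; a full eighth-note triplet (3 notes) (three triplet eighths span one quarter) = 4; quarter tied to eighth (quarter + eighth) = 6.
Total: 6 + 6 + 16 + 4 + 4 + 6 = 42.
42 ÷ 2 = 21 beats.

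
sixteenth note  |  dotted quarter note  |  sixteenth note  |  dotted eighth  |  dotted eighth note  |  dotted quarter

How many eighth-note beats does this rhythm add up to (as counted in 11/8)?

One eighth-note beat = 2 sixteenth notes.
Working in sixteenth notes: sixteenth note = 1; dotted quarter note = 6; sixteenth note = 1; dotted eighth = 3; dotted eighth note = 3; dotted quarter = 6.
Sum: 1 + 6 + 1 + 3 + 3 + 6 = 20.
20 ÷ 2 = 10 beats.

10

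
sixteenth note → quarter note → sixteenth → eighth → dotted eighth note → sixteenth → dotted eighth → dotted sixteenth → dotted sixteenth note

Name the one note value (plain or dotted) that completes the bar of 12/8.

dotted quarter note

The bar of 12/8 = 48 thirty-second notes.
In thirty-second notes: sixteenth note = 2; quarter note = 8; sixteenth = 2; eighth = 4; dotted eighth note = 6; sixteenth = 2; dotted eighth = 6; dotted sixteenth = 3; dotted sixteenth note = 3.
Altogether 2 + 8 + 2 + 4 + 6 + 2 + 6 + 3 + 3 = 36.
Remaining: 48 − 36 = 12 thirty-second notes, which is a dotted quarter note.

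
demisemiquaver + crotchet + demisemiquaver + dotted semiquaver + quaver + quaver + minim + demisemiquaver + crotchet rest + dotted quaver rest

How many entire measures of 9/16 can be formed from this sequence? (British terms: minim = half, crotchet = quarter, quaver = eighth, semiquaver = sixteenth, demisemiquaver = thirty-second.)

One bar of 9/16 = 18 thirty-second notes.
Convert each value to thirty-second notes: demisemiquaver = 1; crotchet = 8; demisemiquaver = 1; dotted semiquaver = 3; quaver = 4; quaver = 4; minim = 16; demisemiquaver = 1; crotchet rest = 8; dotted quaver rest = 6.
Total: 1 + 8 + 1 + 3 + 4 + 4 + 16 + 1 + 8 + 6 = 52.
52 ÷ 18 = 2 complete bars with 16 left over.

2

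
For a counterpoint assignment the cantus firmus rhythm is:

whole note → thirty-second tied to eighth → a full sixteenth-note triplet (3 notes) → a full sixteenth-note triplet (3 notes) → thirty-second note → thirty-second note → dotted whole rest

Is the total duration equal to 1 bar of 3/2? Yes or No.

No

One bar of 3/2 = 48 thirty-second notes.
Working in thirty-second notes: whole note = 32; thirty-second tied to eighth (thirty-second + eighth) = 5; a full sixteenth-note triplet (3 notes) (three triplet sixteenths span one eighth) = 4; a full sixteenth-note triplet (3 notes) (three triplet sixteenths span one eighth) = 4; thirty-second note = 1; thirty-second note = 1; dotted whole rest = 48.
Total: 32 + 5 + 4 + 4 + 1 + 1 + 48 = 95.
95 exceeds 48, so the answer is No.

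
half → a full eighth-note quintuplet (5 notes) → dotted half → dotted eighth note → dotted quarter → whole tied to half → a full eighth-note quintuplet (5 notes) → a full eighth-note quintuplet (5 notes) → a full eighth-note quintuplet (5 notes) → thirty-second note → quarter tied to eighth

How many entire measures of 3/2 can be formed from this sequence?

One bar of 3/2 = 48 thirty-second notes.
In thirty-second notes: half = 16; a full eighth-note quintuplet (5 notes) (five quintuplet eighths span one half) = 16; dotted half = 24; dotted eighth note = 6; dotted quarter = 12; whole tied to half (whole + half) = 48; a full eighth-note quintuplet (5 notes) (five quintuplet eighths span one half) = 16; a full eighth-note quintuplet (5 notes) (five quintuplet eighths span one half) = 16; a full eighth-note quintuplet (5 notes) (five quintuplet eighths span one half) = 16; thirty-second note = 1; quarter tied to eighth (quarter + eighth) = 12.
Sum: 16 + 16 + 24 + 6 + 12 + 48 + 16 + 16 + 16 + 1 + 12 = 183.
183 ÷ 48 = 3 complete bars with 39 left over.

3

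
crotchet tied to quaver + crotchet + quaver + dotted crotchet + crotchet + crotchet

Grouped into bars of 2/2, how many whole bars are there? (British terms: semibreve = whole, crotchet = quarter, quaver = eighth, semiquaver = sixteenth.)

One bar of 2/2 = 8 eighth notes.
In eighth notes: crotchet tied to quaver (crotchet + quaver) = 3; crotchet = 2; quaver = 1; dotted crotchet = 3; crotchet = 2; crotchet = 2.
Altogether 3 + 2 + 1 + 3 + 2 + 2 = 13.
13 ÷ 8 = 1 complete bar with 5 left over.

1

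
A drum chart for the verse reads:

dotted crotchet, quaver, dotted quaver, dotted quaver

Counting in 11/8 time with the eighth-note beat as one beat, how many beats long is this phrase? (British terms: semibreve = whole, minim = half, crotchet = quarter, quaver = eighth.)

One eighth-note beat = 2 sixteenth notes.
Convert each value to sixteenth notes: dotted crotchet = 6; quaver = 2; dotted quaver = 3; dotted quaver = 3.
Total: 6 + 2 + 3 + 3 = 14.
14 ÷ 2 = 7 beats.

7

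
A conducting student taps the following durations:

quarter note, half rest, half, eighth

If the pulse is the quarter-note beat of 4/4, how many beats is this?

One quarter-note beat = 2 eighth notes.
In eighth notes: quarter note = 2; half rest = 4; half = 4; eighth = 1.
Altogether 2 + 4 + 4 + 1 = 11.
11 ÷ 2 = 5.5 beats.

5.5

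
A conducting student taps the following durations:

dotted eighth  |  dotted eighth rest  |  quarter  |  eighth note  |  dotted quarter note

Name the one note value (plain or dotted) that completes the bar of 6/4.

dotted quarter note

The bar of 6/4 = 24 sixteenth notes.
Convert each value to sixteenth notes: dotted eighth = 3; dotted eighth rest = 3; quarter = 4; eighth note = 2; dotted quarter note = 6.
Total: 3 + 3 + 4 + 2 + 6 = 18.
Remaining: 24 − 18 = 6 sixteenth notes, which is a dotted quarter note.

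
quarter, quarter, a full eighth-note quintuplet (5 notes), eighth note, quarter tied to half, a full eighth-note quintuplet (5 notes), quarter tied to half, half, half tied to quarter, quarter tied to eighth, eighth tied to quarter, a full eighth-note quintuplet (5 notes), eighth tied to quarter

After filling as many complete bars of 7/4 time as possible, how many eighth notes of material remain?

6

One bar of 7/4 = 14 eighth notes.
In eighth notes: quarter = 2; quarter = 2; a full eighth-note quintuplet (5 notes) (five quintuplet eighths span one half) = 4; eighth note = 1; quarter tied to half (quarter + half) = 6; a full eighth-note quintuplet (5 notes) (five quintuplet eighths span one half) = 4; quarter tied to half (quarter + half) = 6; half = 4; half tied to quarter (half + quarter) = 6; quarter tied to eighth (quarter + eighth) = 3; eighth tied to quarter (eighth + quarter) = 3; a full eighth-note quintuplet (5 notes) (five quintuplet eighths span one half) = 4; eighth tied to quarter (eighth + quarter) = 3.
Total: 2 + 2 + 4 + 1 + 6 + 4 + 6 + 4 + 6 + 3 + 3 + 4 + 3 = 48.
48 ÷ 14 = 3 complete bars with 6 eighth notes remaining.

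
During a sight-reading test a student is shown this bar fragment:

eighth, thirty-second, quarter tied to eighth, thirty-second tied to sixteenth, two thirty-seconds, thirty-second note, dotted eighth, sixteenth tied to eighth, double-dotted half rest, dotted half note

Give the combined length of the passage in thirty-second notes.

87

Convert each value to thirty-second notes: eighth = 4; thirty-second = 1; quarter tied to eighth (quarter + eighth) = 12; thirty-second tied to sixteenth (thirty-second + sixteenth) = 3; thirty-second = 1; thirty-second = 1; thirty-second note = 1; dotted eighth = 6; sixteenth tied to eighth (sixteenth + eighth) = 6; double-dotted half rest = 28; dotted half note = 24.
Adding: 4 + 1 + 12 + 3 + 1 + 1 + 1 + 6 + 6 + 28 + 24 = 87 thirty-second notes.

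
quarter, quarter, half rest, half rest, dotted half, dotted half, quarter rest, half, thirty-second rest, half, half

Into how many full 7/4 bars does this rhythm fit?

2

One bar of 7/4 = 56 thirty-second notes.
In thirty-second notes: quarter = 8; quarter = 8; half rest = 16; half rest = 16; dotted half = 24; dotted half = 24; quarter rest = 8; half = 16; thirty-second rest = 1; half = 16; half = 16.
Total: 8 + 8 + 16 + 16 + 24 + 24 + 8 + 16 + 1 + 16 + 16 = 153.
153 ÷ 56 = 2 complete bars with 41 left over.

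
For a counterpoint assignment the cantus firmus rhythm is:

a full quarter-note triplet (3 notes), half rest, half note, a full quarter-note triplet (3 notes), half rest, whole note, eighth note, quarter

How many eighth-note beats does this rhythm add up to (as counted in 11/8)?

One eighth-note beat = 2 sixteenth notes.
Each duration in sixteenth notes: a full quarter-note triplet (3 notes) (three triplet quarters span one half) = 8; half rest = 8; half note = 8; a full quarter-note triplet (3 notes) (three triplet quarters span one half) = 8; half rest = 8; whole note = 16; eighth note = 2; quarter = 4.
Altogether 8 + 8 + 8 + 8 + 8 + 16 + 2 + 4 = 62.
62 ÷ 2 = 31 beats.

31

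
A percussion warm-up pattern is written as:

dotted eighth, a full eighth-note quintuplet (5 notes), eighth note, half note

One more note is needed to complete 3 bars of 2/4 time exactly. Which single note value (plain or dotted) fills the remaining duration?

3 bars of 2/4 = 24 sixteenth notes.
Express everything in sixteenth notes: dotted eighth = 3; a full eighth-note quintuplet (5 notes) (five quintuplet eighths span one half) = 8; eighth note = 2; half note = 8.
Sum: 3 + 8 + 2 + 8 = 21.
Remaining: 24 − 21 = 3 sixteenth notes, which is a dotted eighth note.

dotted eighth note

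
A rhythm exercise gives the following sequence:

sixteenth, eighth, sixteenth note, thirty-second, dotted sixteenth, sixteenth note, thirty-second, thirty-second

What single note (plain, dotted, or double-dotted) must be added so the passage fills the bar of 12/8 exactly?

The bar of 12/8 = 48 thirty-second notes.
Working in thirty-second notes: sixteenth = 2; eighth = 4; sixteenth note = 2; thirty-second = 1; dotted sixteenth = 3; sixteenth note = 2; thirty-second = 1; thirty-second = 1.
Altogether 2 + 4 + 2 + 1 + 3 + 2 + 1 + 1 = 16.
Remaining: 48 − 16 = 32 thirty-second notes, which is a whole note.

whole note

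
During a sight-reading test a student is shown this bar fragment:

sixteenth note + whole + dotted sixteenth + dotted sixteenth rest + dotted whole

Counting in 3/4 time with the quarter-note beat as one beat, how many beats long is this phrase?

One quarter-note beat = 8 thirty-second notes.
Working in thirty-second notes: sixteenth note = 2; whole = 32; dotted sixteenth = 3; dotted sixteenth rest = 3; dotted whole = 48.
Altogether 2 + 32 + 3 + 3 + 48 = 88.
88 ÷ 8 = 11 beats.

11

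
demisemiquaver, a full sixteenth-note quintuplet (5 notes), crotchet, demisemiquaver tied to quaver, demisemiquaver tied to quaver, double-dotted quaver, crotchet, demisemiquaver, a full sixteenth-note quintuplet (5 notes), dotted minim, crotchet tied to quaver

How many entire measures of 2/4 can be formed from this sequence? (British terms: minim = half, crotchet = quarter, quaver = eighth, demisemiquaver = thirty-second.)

5

One bar of 2/4 = 16 thirty-second notes.
Working in thirty-second notes: demisemiquaver = 1; a full sixteenth-note quintuplet (5 notes) (five quintuplet sixteenths span one quarter) = 8; crotchet = 8; demisemiquaver tied to quaver (demisemiquaver + quaver) = 5; demisemiquaver tied to quaver (demisemiquaver + quaver) = 5; double-dotted quaver = 7; crotchet = 8; demisemiquaver = 1; a full sixteenth-note quintuplet (5 notes) (five quintuplet sixteenths span one quarter) = 8; dotted minim = 24; crotchet tied to quaver (crotchet + quaver) = 12.
Sum: 1 + 8 + 8 + 5 + 5 + 7 + 8 + 1 + 8 + 24 + 12 = 87.
87 ÷ 16 = 5 complete bars with 7 left over.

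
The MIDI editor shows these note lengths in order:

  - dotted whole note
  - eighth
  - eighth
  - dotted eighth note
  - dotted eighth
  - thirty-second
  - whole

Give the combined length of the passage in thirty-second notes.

101

In thirty-second notes: dotted whole note = 48; eighth = 4; eighth = 4; dotted eighth note = 6; dotted eighth = 6; thirty-second = 1; whole = 32.
Total: 48 + 4 + 4 + 6 + 6 + 1 + 32 = 101 thirty-second notes.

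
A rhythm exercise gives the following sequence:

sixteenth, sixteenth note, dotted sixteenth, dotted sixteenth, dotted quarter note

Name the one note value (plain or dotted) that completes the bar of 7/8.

dotted eighth note

The bar of 7/8 = 28 thirty-second notes.
Working in thirty-second notes: sixteenth = 2; sixteenth note = 2; dotted sixteenth = 3; dotted sixteenth = 3; dotted quarter note = 12.
Altogether 2 + 2 + 3 + 3 + 12 = 22.
Remaining: 28 − 22 = 6 thirty-second notes, which is a dotted eighth note.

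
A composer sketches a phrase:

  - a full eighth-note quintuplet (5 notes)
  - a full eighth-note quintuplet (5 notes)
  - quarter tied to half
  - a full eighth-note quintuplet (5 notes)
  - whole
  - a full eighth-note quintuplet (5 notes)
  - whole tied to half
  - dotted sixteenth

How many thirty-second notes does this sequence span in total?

Express everything in thirty-second notes: a full eighth-note quintuplet (5 notes) (five quintuplet eighths span one half) = 16; a full eighth-note quintuplet (5 notes) (five quintuplet eighths span one half) = 16; quarter tied to half (quarter + half) = 24; a full eighth-note quintuplet (5 notes) (five quintuplet eighths span one half) = 16; whole = 32; a full eighth-note quintuplet (5 notes) (five quintuplet eighths span one half) = 16; whole tied to half (whole + half) = 48; dotted sixteenth = 3.
Total: 16 + 16 + 24 + 16 + 32 + 16 + 48 + 3 = 171 thirty-second notes.

171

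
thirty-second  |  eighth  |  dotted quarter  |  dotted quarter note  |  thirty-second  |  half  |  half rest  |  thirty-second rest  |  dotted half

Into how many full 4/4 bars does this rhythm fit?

2

One bar of 4/4 = 32 thirty-second notes.
Each duration in thirty-second notes: thirty-second = 1; eighth = 4; dotted quarter = 12; dotted quarter note = 12; thirty-second = 1; half = 16; half rest = 16; thirty-second rest = 1; dotted half = 24.
Adding: 1 + 4 + 12 + 12 + 1 + 16 + 16 + 1 + 24 = 87.
87 ÷ 32 = 2 complete bars with 23 left over.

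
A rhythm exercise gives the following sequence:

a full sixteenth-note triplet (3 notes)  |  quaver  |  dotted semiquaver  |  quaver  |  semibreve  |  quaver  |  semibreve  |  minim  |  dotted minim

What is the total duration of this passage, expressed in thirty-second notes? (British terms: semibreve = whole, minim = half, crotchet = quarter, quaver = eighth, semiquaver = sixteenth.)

In thirty-second notes: a full sixteenth-note triplet (3 notes) (three triplet sixteenths span one eighth) = 4; quaver = 4; dotted semiquaver = 3; quaver = 4; semibreve = 32; quaver = 4; semibreve = 32; minim = 16; dotted minim = 24.
Adding: 4 + 4 + 3 + 4 + 32 + 4 + 32 + 16 + 24 = 123 thirty-second notes.

123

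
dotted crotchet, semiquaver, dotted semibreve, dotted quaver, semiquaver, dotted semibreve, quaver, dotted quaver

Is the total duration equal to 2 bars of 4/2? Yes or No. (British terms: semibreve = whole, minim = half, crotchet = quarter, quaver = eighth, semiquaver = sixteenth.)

Yes

One bar of 4/2 = 32 sixteenth notes, so 2 bars = 64.
Convert each value to sixteenth notes: dotted crotchet = 6; semiquaver = 1; dotted semibreve = 24; dotted quaver = 3; semiquaver = 1; dotted semibreve = 24; quaver = 2; dotted quaver = 3.
Adding: 6 + 1 + 24 + 3 + 1 + 24 + 2 + 3 = 64.
64 equals 64, so the answer is Yes.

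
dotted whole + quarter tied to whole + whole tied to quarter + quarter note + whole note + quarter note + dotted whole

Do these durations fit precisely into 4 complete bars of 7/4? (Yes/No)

One bar of 7/4 = 7 quarter notes, so 4 bars = 28.
In quarter notes: dotted whole = 6; quarter tied to whole (quarter + whole) = 5; whole tied to quarter (whole + quarter) = 5; quarter note = 1; whole note = 4; quarter note = 1; dotted whole = 6.
Adding: 6 + 5 + 5 + 1 + 4 + 1 + 6 = 28.
28 equals 28, so the answer is Yes.

Yes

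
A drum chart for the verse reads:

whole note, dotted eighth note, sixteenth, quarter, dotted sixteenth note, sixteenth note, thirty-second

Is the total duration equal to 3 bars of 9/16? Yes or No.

One bar of 9/16 = 18 thirty-second notes, so 3 bars = 54.
Working in thirty-second notes: whole note = 32; dotted eighth note = 6; sixteenth = 2; quarter = 8; dotted sixteenth note = 3; sixteenth note = 2; thirty-second = 1.
Sum: 32 + 6 + 2 + 8 + 3 + 2 + 1 = 54.
54 equals 54, so the answer is Yes.

Yes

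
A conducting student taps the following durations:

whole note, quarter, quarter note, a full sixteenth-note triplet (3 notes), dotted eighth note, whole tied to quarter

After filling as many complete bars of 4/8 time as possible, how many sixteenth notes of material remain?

One bar of 4/8 = 8 sixteenth notes.
Working in sixteenth notes: whole note = 16; quarter = 4; quarter note = 4; a full sixteenth-note triplet (3 notes) (three triplet sixteenths span one eighth) = 2; dotted eighth note = 3; whole tied to quarter (whole + quarter) = 20.
Adding: 16 + 4 + 4 + 2 + 3 + 20 = 49.
49 ÷ 8 = 6 complete bars with 1 sixteenth note remaining.

1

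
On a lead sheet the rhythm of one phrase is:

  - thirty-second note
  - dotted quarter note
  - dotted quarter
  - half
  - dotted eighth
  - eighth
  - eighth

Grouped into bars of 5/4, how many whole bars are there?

1

One bar of 5/4 = 40 thirty-second notes.
Express everything in thirty-second notes: thirty-second note = 1; dotted quarter note = 12; dotted quarter = 12; half = 16; dotted eighth = 6; eighth = 4; eighth = 4.
Sum: 1 + 12 + 12 + 16 + 6 + 4 + 4 = 55.
55 ÷ 40 = 1 complete bar with 15 left over.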